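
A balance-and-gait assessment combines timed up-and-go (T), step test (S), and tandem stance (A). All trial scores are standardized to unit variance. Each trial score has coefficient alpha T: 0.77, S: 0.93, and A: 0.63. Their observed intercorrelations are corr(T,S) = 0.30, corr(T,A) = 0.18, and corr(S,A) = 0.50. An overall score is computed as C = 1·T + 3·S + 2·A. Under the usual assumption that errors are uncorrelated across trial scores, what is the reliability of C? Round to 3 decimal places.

0.896

Var(C) = 1 + 3² + 2² + 2·[3·0.30 + 2·0.18 + 6·0.50] = 14 + 8.52 = 22.52.
Under uncorrelated errors the observed covariances equal the true-score covariances, so only the own-variance terms attenuate.
True-score variance = [0.77 + 3²·0.93 + 2²·0.63] + 8.52 = 11.66 + 8.52 = 20.18.
Reliability = 20.18 / 22.52 = 0.896.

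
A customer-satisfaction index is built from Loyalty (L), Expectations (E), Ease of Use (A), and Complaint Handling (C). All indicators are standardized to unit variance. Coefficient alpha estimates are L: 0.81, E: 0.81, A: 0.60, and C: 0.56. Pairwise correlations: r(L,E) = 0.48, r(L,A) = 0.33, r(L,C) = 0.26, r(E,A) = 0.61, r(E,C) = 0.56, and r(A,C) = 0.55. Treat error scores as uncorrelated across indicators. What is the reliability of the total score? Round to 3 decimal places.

0.873

Var(L+E+A+C) = 4 + 2·[0.48 + 0.33 + 0.26 + 0.61 + 0.56 + 0.55] = 4 + 5.58 = 9.58.
Under uncorrelated errors the observed covariances equal the true-score covariances, so only the own-variance terms attenuate.
True-score variance = [0.81 + 0.81 + 0.60 + 0.56] + 5.58 = 2.78 + 5.58 = 8.36.
Reliability = 8.36 / 9.58 = 0.873.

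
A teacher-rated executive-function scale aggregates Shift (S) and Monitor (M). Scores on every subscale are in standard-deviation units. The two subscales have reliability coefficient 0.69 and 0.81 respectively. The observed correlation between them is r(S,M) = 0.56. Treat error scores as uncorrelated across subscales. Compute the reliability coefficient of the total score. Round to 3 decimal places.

0.840

Var(S+M) = 2 + 2·[0.56] = 2 + 1.12 = 3.12.
Under uncorrelated errors the observed covariances equal the true-score covariances, so only the own-variance terms attenuate.
True-score variance = [0.69 + 0.81] + 1.12 = 1.5 + 1.12 = 2.62.
Reliability = 2.62 / 3.12 = 0.840.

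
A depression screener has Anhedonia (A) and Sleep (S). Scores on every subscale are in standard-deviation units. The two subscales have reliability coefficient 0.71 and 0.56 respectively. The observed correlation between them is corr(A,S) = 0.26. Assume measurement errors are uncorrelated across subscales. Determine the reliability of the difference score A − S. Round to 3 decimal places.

Var(A−S) = 1 + 1 − 2·0.26 = 2 − 0.52 = 1.48.
With uncorrelated errors the cross-covariances are all true-score covariance, so they carry over unchanged; only the diagonal terms shrink to ρᵢσᵢ².
True-score variance = [0.71 + 0.56] − 0.52 = 1.27 − 0.52 = 0.75.
Reliability = 0.75 / 1.48 = 0.507.

0.507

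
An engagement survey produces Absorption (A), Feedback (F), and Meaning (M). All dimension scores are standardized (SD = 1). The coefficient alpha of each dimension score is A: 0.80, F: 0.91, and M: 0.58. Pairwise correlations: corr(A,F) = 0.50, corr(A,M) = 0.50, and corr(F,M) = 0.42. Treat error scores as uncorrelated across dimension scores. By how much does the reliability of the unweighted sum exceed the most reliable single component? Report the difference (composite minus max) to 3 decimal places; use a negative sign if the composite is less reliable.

Var(sum) = 3 + 2.84 = 5.84; true-score variance = 2.29 + 2.84 = 5.13; composite reliability = 0.8784.
Max component reliability = 0.9100.
Difference = 0.8784 − 0.9100 = -0.032.

-0.032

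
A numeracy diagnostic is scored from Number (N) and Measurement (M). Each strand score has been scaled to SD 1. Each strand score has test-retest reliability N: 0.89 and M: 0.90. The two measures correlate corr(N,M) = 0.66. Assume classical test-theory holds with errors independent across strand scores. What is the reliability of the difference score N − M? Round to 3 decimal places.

Var(N−M) = 1 + 1 − 2·0.66 = 2 − 1.32 = 0.68.
With uncorrelated errors the cross-covariances are all true-score covariance, so they carry over unchanged; only the diagonal terms shrink to ρᵢσᵢ².
True-score variance = [0.89 + 0.90] − 1.32 = 1.79 − 1.32 = 0.47.
Reliability = 0.47 / 0.68 = 0.691.

0.691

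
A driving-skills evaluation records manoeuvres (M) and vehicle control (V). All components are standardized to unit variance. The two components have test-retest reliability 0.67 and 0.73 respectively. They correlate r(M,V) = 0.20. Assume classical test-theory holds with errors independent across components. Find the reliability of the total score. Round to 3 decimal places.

0.750

Var(M+V) = 2 + 2·[0.20] = 2 + 0.4 = 2.4.
Because errors are independent across components, Cov(Tᵢ,Tⱼ) = Cov(Xᵢ,Xⱼ); the off-diagonal part of the true-score variance is the same as above.
True-score variance = [0.67 + 0.73] + 0.4 = 1.4 + 0.4 = 1.8.
Reliability = 1.8 / 2.4 = 0.750.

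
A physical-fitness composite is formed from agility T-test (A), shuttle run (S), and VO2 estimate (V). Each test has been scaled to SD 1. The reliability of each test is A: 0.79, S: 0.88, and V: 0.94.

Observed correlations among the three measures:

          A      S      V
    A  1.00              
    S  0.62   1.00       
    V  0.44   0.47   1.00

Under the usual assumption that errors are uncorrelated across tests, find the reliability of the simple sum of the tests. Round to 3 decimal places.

Var(A+S+V) = 3 + 2·[0.62 + 0.44 + 0.47] = 3 + 3.06 = 6.06.
With uncorrelated errors the cross-covariances are all true-score covariance, so they carry over unchanged; only the diagonal terms shrink to ρᵢσᵢ².
True-score variance = [0.79 + 0.88 + 0.94] + 3.06 = 2.61 + 3.06 = 5.67.
Reliability = 5.67 / 6.06 = 0.936.

0.936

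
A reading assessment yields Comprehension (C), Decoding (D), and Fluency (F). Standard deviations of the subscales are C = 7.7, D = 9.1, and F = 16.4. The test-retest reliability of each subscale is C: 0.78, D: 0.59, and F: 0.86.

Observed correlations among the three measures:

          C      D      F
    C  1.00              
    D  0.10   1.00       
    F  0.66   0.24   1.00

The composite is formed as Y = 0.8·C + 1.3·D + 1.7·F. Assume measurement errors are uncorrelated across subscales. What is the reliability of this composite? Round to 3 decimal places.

Var(Y) = 0.8²·7.7² + 1.3²·9.1² + 1.7²·16.4² + 2·[1.04·7.7·9.1·0.10 + 1.36·7.7·16.4·0.66 + 2.21·9.1·16.4·0.24] = 955.189 + 399.586 = 1354.78.
Because errors are independent across components, Cov(Tᵢ,Tⱼ) = Cov(Xᵢ,Xⱼ); the off-diagonal part of the true-score variance is the same as above.
True-score variance = [0.8²·7.7²·0.78 + 1.3²·9.1²·0.59 + 1.7²·16.4²·0.86] + 399.586 = 780.641 + 399.586 = 1180.23.
Reliability = 1180.23 / 1354.78 = 0.871.

0.871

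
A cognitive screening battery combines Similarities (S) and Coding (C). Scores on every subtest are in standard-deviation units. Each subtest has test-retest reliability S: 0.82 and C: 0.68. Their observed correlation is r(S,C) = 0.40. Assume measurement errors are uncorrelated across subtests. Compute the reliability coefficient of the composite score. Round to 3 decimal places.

0.821

Var(S+C) = 2 + 2·[0.40] = 2 + 0.8 = 2.8.
With uncorrelated errors the cross-covariances are all true-score covariance, so they carry over unchanged; only the diagonal terms shrink to ρᵢσᵢ².
True-score variance = [0.82 + 0.68] + 0.8 = 1.5 + 0.8 = 2.3.
Reliability = 2.3 / 2.8 = 0.821.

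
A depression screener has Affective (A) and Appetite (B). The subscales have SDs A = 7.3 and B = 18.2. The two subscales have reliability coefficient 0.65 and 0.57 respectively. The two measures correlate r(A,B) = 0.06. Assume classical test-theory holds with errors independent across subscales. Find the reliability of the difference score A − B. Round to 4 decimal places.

0.5630

Var(A−B) = 7.3² + 18.2² − 2·7.3·18.2·0.06 = 384.53 − 15.9432 = 368.587.
With uncorrelated errors the cross-covariances are all true-score covariance, so they carry over unchanged; only the diagonal terms shrink to ρᵢσᵢ².
True-score variance = [7.3²·0.65 + 18.2²·0.57] − 15.9432 = 223.445 − 15.9432 = 207.502.
Reliability = 207.502 / 368.587 = 0.5630.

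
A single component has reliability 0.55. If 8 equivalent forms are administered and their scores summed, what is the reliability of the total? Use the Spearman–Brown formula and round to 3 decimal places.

ρ_k = kρ / (1 + (k−1)ρ) = 8·0.55 / (1 + 7·0.55) = 4.400 / 4.850 = 0.907.

0.907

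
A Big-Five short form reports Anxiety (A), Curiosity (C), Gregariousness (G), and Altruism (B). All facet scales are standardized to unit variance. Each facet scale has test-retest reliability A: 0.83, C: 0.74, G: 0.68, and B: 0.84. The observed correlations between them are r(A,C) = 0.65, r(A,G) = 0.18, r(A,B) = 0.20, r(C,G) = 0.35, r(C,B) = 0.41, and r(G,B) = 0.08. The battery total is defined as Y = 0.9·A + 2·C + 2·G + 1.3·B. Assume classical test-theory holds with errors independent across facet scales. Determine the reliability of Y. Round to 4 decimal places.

Var(Y) = 0.9² + 2² + 2² + 1.3² + 2·[1.8·0.65 + 1.8·0.18 + 1.17·0.20 + 4·0.35 + 2.6·0.41 + 2.6·0.08] = 10.5 + 8.804 = 19.304.
With uncorrelated errors the cross-covariances are all true-score covariance, so they carry over unchanged; only the diagonal terms shrink to ρᵢσᵢ².
True-score variance = [0.9²·0.83 + 2²·0.74 + 2²·0.68 + 1.3²·0.84] + 8.804 = 7.7719 + 8.804 = 16.5759.
Reliability = 16.5759 / 19.304 = 0.8587.

0.8587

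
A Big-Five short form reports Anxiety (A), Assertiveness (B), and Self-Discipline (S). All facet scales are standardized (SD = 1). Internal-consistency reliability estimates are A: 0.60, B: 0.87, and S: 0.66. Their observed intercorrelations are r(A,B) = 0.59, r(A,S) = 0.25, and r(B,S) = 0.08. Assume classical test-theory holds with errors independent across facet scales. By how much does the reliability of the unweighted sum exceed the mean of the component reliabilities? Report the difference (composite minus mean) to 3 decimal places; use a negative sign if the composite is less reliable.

Var(sum) = 3 + 1.84 = 4.84; true-score variance = 2.13 + 1.84 = 3.97; composite reliability = 0.8202.
Mean component reliability = 0.7100.
Difference = 0.8202 − 0.7100 = 0.110.

0.110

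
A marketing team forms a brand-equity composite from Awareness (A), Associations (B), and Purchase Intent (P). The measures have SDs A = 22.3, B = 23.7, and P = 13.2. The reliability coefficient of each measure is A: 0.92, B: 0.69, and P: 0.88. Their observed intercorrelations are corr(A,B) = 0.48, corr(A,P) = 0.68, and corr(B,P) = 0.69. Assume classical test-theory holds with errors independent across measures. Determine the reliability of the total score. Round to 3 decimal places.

0.909

Var(A+B+P) = 22.3² + 23.7² + 13.2² + 2·[22.3·23.7·0.48 + 22.3·13.2·0.68 + 23.7·13.2·0.69] = 1233.22 + 1339.42 = 2572.64.
With uncorrelated errors the cross-covariances are all true-score covariance, so they carry over unchanged; only the diagonal terms shrink to ρᵢσᵢ².
True-score variance = [22.3²·0.92 + 23.7²·0.69 + 13.2²·0.88] + 1339.42 = 998.404 + 1339.42 = 2337.82.
Reliability = 2337.82 / 2572.64 = 0.909.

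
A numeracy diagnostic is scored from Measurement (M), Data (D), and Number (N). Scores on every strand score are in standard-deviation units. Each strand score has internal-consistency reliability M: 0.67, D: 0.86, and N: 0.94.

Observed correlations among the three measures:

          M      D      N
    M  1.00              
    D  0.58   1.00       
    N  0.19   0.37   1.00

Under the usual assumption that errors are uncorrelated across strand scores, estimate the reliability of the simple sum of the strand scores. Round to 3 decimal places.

Var(M+D+N) = 3 + 2·[0.58 + 0.19 + 0.37] = 3 + 2.28 = 5.28.
Because errors are independent across components, Cov(Tᵢ,Tⱼ) = Cov(Xᵢ,Xⱼ); the off-diagonal part of the true-score variance is the same as above.
True-score variance = [0.67 + 0.86 + 0.94] + 2.28 = 2.47 + 2.28 = 4.75.
Reliability = 4.75 / 5.28 = 0.900.

0.900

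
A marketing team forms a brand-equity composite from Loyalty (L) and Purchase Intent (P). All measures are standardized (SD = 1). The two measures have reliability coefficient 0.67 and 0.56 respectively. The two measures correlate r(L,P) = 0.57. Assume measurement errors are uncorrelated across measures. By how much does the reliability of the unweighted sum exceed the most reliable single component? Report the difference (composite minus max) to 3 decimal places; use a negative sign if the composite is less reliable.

Var(sum) = 2 + 1.14 = 3.14; true-score variance = 1.23 + 1.14 = 2.37; composite reliability = 0.7548.
Max component reliability = 0.6700.
Difference = 0.7548 − 0.6700 = 0.085.

0.085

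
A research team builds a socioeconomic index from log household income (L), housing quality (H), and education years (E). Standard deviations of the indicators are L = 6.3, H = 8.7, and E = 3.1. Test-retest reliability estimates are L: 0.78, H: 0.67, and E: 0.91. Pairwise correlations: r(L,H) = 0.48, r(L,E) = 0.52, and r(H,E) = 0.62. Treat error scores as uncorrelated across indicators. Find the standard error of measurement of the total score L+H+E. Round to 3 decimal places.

5.880

Var(total) = 124.99 + 106.372 = 231.362.
True-score variance = 90.4156 + 106.372 = 196.787, so reliability = 0.8506.
Error variance = 231.362 − 196.787 = 34.5744; SEM = √34.5744 = 5.880.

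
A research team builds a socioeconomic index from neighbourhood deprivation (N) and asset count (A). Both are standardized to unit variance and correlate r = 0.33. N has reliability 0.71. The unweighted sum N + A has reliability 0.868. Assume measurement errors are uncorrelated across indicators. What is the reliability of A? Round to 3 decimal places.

0.939

Var(N+A) = 2 + 2·0.33 = 2.660.
True-score variance = ρ_N + ρ_A + 2·0.33, so 0.868 = (0.71 + ρ_A + 0.66) / 2.660.
ρ_A = 0.868·2.660 − 0.71 − 0.66 = 0.939.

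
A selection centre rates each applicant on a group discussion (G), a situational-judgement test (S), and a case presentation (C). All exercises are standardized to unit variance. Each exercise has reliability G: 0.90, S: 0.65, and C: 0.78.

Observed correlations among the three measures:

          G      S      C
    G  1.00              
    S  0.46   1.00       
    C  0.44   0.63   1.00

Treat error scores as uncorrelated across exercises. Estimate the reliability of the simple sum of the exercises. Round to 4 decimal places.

0.8894

Var(G+S+C) = 3 + 2·[0.46 + 0.44 + 0.63] = 3 + 3.06 = 6.06.
Because errors are independent across components, Cov(Tᵢ,Tⱼ) = Cov(Xᵢ,Xⱼ); the off-diagonal part of the true-score variance is the same as above.
True-score variance = [0.90 + 0.65 + 0.78] + 3.06 = 2.33 + 3.06 = 5.39.
Reliability = 5.39 / 6.06 = 0.8894.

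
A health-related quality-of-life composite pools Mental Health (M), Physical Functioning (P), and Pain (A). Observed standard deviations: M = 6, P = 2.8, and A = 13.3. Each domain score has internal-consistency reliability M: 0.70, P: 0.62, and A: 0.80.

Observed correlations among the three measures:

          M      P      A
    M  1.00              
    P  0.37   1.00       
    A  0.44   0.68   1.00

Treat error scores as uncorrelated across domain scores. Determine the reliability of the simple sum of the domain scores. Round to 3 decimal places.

Var(M+P+A) = 6² + 2.8² + 13.3² + 2·[6·2.8·0.37 + 6·13.3·0.44 + 2.8·13.3·0.68] = 220.73 + 133.302 = 354.032.
With uncorrelated errors the cross-covariances are all true-score covariance, so they carry over unchanged; only the diagonal terms shrink to ρᵢσᵢ².
True-score variance = [6²·0.70 + 2.8²·0.62 + 13.3²·0.80] + 133.302 = 171.573 + 133.302 = 304.875.
Reliability = 304.875 / 354.032 = 0.861.

0.861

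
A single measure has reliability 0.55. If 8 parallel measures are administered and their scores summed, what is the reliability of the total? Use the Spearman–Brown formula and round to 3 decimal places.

0.907

ρ_k = kρ / (1 + (k−1)ρ) = 8·0.55 / (1 + 7·0.55) = 4.400 / 4.850 = 0.907.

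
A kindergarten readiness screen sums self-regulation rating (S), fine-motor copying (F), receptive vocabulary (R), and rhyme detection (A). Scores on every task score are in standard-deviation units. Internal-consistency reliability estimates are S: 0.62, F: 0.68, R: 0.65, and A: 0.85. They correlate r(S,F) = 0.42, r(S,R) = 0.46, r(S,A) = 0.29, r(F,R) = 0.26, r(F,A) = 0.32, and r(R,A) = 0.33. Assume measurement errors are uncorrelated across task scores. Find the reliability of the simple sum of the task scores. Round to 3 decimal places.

Var(S+F+R+A) = 4 + 2·[0.42 + 0.46 + 0.29 + 0.26 + 0.32 + 0.33] = 4 + 4.16 = 8.16.
Under uncorrelated errors the observed covariances equal the true-score covariances, so only the own-variance terms attenuate.
True-score variance = [0.62 + 0.68 + 0.65 + 0.85] + 4.16 = 2.8 + 4.16 = 6.96.
Reliability = 6.96 / 8.16 = 0.853.

0.853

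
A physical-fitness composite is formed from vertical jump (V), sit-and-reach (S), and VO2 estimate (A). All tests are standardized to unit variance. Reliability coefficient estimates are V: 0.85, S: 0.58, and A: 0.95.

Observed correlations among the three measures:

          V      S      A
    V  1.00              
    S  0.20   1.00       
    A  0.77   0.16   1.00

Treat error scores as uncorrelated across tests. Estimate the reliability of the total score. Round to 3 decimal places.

Var(V+S+A) = 3 + 2·[0.20 + 0.77 + 0.16] = 3 + 2.26 = 5.26.
Under uncorrelated errors the observed covariances equal the true-score covariances, so only the own-variance terms attenuate.
True-score variance = [0.85 + 0.58 + 0.95] + 2.26 = 2.38 + 2.26 = 4.64.
Reliability = 4.64 / 5.26 = 0.882.

0.882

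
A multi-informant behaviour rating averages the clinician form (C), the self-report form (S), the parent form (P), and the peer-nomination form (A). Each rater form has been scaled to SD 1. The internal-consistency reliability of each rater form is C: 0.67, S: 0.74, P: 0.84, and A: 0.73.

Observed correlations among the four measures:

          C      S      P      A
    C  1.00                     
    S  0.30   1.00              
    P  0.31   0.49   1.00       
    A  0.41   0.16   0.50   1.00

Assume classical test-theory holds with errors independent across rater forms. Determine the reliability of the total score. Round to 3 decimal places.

Var(C+S+P+A) = 4 + 2·[0.30 + 0.31 + 0.41 + 0.49 + 0.16 + 0.50] = 4 + 4.34 = 8.34.
With uncorrelated errors the cross-covariances are all true-score covariance, so they carry over unchanged; only the diagonal terms shrink to ρᵢσᵢ².
True-score variance = [0.67 + 0.74 + 0.84 + 0.73] + 4.34 = 2.98 + 4.34 = 7.32.
Reliability = 7.32 / 8.34 = 0.878.

0.878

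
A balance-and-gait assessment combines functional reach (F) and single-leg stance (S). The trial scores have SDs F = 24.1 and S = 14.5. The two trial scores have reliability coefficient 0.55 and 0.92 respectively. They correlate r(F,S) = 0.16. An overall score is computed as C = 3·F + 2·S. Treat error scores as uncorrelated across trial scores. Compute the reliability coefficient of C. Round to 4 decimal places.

0.6410

Var(C) = 3²·24.1² + 2²·14.5² + 2·[6·24.1·14.5·0.16] = 6068.29 + 670.944 = 6739.23.
Under uncorrelated errors the observed covariances equal the true-score covariances, so only the own-variance terms attenuate.
True-score variance = [3²·24.1²·0.55 + 2²·14.5²·0.92] + 670.944 = 3648.73 + 670.944 = 4319.67.
Reliability = 4319.67 / 6739.23 = 0.6410.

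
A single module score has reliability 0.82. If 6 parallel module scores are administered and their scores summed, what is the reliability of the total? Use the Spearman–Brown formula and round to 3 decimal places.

ρ_k = kρ / (1 + (k−1)ρ) = 6·0.82 / (1 + 5·0.82) = 4.920 / 5.100 = 0.965.

0.965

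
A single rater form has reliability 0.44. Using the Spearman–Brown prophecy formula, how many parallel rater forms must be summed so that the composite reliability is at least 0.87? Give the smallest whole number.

9

k ≥ ρ*(1−ρ₁)/(ρ₁(1−ρ*)) = 0.87·0.56 / (0.44·0.13) = 8.517.
Smallest integer k = 9.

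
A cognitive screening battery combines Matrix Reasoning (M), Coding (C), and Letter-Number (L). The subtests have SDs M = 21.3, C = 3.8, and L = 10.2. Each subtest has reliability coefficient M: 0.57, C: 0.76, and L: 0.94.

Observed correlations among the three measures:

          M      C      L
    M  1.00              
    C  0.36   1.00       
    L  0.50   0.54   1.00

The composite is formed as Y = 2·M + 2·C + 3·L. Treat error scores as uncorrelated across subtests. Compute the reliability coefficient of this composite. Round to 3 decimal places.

0.815

Var(Y) = 2²·21.3² + 2²·3.8² + 3²·10.2² + 2·[4·21.3·3.8·0.36 + 6·21.3·10.2·0.50 + 6·3.8·10.2·0.54] = 2808.88 + 1787.83 = 4596.71.
Under uncorrelated errors the observed covariances equal the true-score covariances, so only the own-variance terms attenuate.
True-score variance = [2²·21.3²·0.57 + 2²·3.8²·0.76 + 3²·10.2²·0.94] + 1787.83 = 1958.49 + 1787.83 = 3746.32.
Reliability = 3746.32 / 4596.71 = 0.815.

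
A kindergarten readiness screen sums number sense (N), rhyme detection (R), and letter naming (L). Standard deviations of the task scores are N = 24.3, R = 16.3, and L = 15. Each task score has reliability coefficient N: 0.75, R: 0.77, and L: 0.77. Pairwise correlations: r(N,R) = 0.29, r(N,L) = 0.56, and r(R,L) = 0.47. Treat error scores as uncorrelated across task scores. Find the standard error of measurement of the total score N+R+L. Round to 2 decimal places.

Var(total) = 1081.18 + 867.802 = 1948.98.
True-score variance = 820.699 + 867.802 = 1688.5, so reliability = 0.8664.
Error variance = 1948.98 − 1688.5 = 260.481; SEM = √260.481 = 16.14.

16.14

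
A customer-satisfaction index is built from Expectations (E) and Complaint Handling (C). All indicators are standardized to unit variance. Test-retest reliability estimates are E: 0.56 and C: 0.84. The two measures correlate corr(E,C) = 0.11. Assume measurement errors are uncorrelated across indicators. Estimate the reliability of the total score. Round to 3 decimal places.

Var(E+C) = 2 + 2·[0.11] = 2 + 0.22 = 2.22.
Under uncorrelated errors the observed covariances equal the true-score covariances, so only the own-variance terms attenuate.
True-score variance = [0.56 + 0.84] + 0.22 = 1.4 + 0.22 = 1.62.
Reliability = 1.62 / 2.22 = 0.730.

0.730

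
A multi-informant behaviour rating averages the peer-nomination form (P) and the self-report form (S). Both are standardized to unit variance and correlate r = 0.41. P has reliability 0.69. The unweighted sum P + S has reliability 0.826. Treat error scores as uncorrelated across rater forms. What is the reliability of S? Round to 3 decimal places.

0.819

Var(P+S) = 2 + 2·0.41 = 2.820.
True-score variance = ρ_P + ρ_S + 2·0.41, so 0.826 = (0.69 + ρ_S + 0.82) / 2.820.
ρ_S = 0.826·2.820 − 0.69 − 0.82 = 0.819.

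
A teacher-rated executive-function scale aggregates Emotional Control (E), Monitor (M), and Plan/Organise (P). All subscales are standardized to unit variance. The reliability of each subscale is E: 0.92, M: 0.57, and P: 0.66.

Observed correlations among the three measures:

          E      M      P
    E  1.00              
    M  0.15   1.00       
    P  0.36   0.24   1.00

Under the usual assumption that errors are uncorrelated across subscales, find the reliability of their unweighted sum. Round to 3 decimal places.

Var(E+M+P) = 3 + 2·[0.15 + 0.36 + 0.24] = 3 + 1.5 = 4.5.
Under uncorrelated errors the observed covariances equal the true-score covariances, so only the own-variance terms attenuate.
True-score variance = [0.92 + 0.57 + 0.66] + 1.5 = 2.15 + 1.5 = 3.65.
Reliability = 3.65 / 4.5 = 0.811.

0.811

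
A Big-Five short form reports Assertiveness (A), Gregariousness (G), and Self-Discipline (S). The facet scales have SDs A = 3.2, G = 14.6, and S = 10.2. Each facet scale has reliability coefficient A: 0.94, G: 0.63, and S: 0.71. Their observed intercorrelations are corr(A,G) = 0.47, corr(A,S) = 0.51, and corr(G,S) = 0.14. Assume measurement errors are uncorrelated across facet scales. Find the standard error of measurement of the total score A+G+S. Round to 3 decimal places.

Var(total) = 327.44 + 118.907 = 446.347.
True-score variance = 217.785 + 118.907 = 336.692, so reliability = 0.7543.
Error variance = 446.347 − 336.692 = 109.655; SEM = √109.655 = 10.472.

10.472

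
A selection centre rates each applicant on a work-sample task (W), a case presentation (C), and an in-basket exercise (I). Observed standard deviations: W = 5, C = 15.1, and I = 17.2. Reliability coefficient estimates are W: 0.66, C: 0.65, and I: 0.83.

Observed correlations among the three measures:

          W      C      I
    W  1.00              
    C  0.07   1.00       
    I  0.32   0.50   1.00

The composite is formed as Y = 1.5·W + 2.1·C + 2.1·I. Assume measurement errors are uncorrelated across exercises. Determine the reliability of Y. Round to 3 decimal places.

Var(Y) = 1.5²·5² + 2.1²·15.1² + 2.1²·17.2² + 2·[3.15·5·15.1·0.07 + 3.15·5·17.2·0.32 + 4.41·15.1·17.2·0.50] = 2366.43 + 1352.04 = 3718.47.
Because errors are independent across components, Cov(Tᵢ,Tⱼ) = Cov(Xᵢ,Xⱼ); the off-diagonal part of the true-score variance is the same as above.
True-score variance = [1.5²·5²·0.66 + 2.1²·15.1²·0.65 + 2.1²·17.2²·0.83] + 1352.04 = 1773.58 + 1352.04 = 3125.62.
Reliability = 3125.62 / 3718.47 = 0.841.

0.841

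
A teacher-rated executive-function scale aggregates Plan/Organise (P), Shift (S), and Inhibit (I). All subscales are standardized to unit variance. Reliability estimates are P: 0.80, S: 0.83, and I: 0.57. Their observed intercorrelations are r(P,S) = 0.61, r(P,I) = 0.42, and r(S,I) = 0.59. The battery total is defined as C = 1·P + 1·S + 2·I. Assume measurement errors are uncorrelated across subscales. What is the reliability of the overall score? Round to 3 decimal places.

Var(C) = 1 + 1 + 2² + 2·[0.61 + 2·0.42 + 2·0.59] = 6 + 5.26 = 11.26.
Because errors are independent across components, Cov(Tᵢ,Tⱼ) = Cov(Xᵢ,Xⱼ); the off-diagonal part of the true-score variance is the same as above.
True-score variance = [0.80 + 0.83 + 2²·0.57] + 5.26 = 3.91 + 5.26 = 9.17.
Reliability = 9.17 / 11.26 = 0.814.

0.814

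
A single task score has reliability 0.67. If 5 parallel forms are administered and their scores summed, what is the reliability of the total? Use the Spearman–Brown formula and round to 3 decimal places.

0.910

ρ_k = kρ / (1 + (k−1)ρ) = 5·0.67 / (1 + 4·0.67) = 3.350 / 3.680 = 0.910.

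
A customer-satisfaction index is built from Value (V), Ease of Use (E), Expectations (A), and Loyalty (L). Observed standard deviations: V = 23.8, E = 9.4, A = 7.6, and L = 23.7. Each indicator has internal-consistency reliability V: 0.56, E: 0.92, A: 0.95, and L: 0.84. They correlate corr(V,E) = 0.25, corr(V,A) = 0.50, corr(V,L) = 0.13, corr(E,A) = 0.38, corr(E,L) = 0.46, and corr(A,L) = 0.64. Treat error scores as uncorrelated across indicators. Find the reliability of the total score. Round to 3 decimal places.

Var(V+E+A+L) = 23.8² + 9.4² + 7.6² + 23.7² + 2·[23.8·9.4·0.25 + 23.8·7.6·0.50 + 23.8·23.7·0.13 + 9.4·7.6·0.38 + 9.4·23.7·0.46 + 7.6·23.7·0.64] = 1274.25 + 929.201 = 2203.45.
Because errors are independent across components, Cov(Tᵢ,Tⱼ) = Cov(Xᵢ,Xⱼ); the off-diagonal part of the true-score variance is the same as above.
True-score variance = [23.8²·0.56 + 9.4²·0.92 + 7.6²·0.95 + 23.7²·0.84] + 929.201 = 925.189 + 929.201 = 1854.39.
Reliability = 1854.39 / 2203.45 = 0.842.

0.842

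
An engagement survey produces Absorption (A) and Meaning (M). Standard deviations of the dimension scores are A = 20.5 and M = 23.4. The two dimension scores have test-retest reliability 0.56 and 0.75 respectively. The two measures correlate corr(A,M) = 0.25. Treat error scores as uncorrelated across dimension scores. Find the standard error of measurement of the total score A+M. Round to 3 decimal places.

Var(total) = 967.81 + 239.85 = 1207.66.
True-score variance = 646.01 + 239.85 = 885.86, so reliability = 0.7335.
Error variance = 1207.66 − 885.86 = 321.8; SEM = √321.8 = 17.939.

17.939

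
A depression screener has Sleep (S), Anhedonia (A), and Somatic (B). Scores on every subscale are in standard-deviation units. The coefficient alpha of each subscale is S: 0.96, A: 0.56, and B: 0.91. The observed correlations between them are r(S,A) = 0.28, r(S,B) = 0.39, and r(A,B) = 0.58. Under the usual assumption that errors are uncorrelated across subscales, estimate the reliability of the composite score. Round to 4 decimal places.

0.8964

Var(S+A+B) = 3 + 2·[0.28 + 0.39 + 0.58] = 3 + 2.5 = 5.5.
With uncorrelated errors the cross-covariances are all true-score covariance, so they carry over unchanged; only the diagonal terms shrink to ρᵢσᵢ².
True-score variance = [0.96 + 0.56 + 0.91] + 2.5 = 2.43 + 2.5 = 4.93.
Reliability = 4.93 / 5.5 = 0.8964.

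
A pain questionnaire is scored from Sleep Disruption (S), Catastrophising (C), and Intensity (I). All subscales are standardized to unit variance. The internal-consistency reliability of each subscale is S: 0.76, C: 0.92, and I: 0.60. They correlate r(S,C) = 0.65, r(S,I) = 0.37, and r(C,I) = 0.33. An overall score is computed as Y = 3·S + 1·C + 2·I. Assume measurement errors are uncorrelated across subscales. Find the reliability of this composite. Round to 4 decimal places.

0.8377

Var(Y) = 3² + 1 + 2² + 2·[3·0.65 + 6·0.37 + 2·0.33] = 14 + 9.66 = 23.66.
Because errors are independent across components, Cov(Tᵢ,Tⱼ) = Cov(Xᵢ,Xⱼ); the off-diagonal part of the true-score variance is the same as above.
True-score variance = [3²·0.76 + 0.92 + 2²·0.60] + 9.66 = 10.16 + 9.66 = 19.82.
Reliability = 19.82 / 23.66 = 0.8377.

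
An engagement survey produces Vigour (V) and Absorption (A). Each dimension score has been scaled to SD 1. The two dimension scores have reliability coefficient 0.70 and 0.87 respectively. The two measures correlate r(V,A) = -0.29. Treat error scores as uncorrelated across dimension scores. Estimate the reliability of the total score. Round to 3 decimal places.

0.697

Var(V+A) = 2 + 2·[(-0.29)] = 2 − 0.58 = 1.42.
Under uncorrelated errors the observed covariances equal the true-score covariances, so only the own-variance terms attenuate.
True-score variance = [0.70 + 0.87] − 0.58 = 1.57 − 0.58 = 0.99.
Reliability = 0.99 / 1.42 = 0.697.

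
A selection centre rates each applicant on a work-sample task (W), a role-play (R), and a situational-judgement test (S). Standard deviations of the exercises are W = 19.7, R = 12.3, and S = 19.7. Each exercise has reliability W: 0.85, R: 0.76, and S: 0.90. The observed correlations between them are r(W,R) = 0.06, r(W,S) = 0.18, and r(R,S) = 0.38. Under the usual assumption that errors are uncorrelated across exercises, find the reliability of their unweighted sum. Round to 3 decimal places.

Var(W+R+S) = 19.7² + 12.3² + 19.7² + 2·[19.7·12.3·0.06 + 19.7·19.7·0.18 + 12.3·19.7·0.38] = 927.47 + 352.945 = 1280.42.
Under uncorrelated errors the observed covariances equal the true-score covariances, so only the own-variance terms attenuate.
True-score variance = [19.7²·0.85 + 12.3²·0.76 + 19.7²·0.90] + 352.945 = 794.138 + 352.945 = 1147.08.
Reliability = 1147.08 / 1280.42 = 0.896.

0.896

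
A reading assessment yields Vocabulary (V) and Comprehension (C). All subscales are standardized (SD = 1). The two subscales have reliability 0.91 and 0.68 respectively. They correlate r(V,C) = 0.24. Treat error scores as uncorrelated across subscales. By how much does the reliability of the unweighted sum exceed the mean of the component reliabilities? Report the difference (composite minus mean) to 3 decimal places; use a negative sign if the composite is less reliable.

Var(sum) = 2 + 0.48 = 2.48; true-score variance = 1.59 + 0.48 = 2.07; composite reliability = 0.8347.
Mean component reliability = 0.7950.
Difference = 0.8347 − 0.7950 = 0.040.

0.040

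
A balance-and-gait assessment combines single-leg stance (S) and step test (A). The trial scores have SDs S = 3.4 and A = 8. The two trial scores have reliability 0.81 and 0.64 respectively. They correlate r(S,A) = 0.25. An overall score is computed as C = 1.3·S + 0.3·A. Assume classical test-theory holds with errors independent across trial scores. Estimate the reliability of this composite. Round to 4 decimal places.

Var(C) = 1.3²·3.4² + 0.3²·8² + 2·[0.39·3.4·8·0.25] = 25.2964 + 5.304 = 30.6004.
Under uncorrelated errors the observed covariances equal the true-score covariances, so only the own-variance terms attenuate.
True-score variance = [1.3²·3.4²·0.81 + 0.3²·8²·0.64] + 5.304 = 19.5109 + 5.304 = 24.8149.
Reliability = 24.8149 / 30.6004 = 0.8109.

0.8109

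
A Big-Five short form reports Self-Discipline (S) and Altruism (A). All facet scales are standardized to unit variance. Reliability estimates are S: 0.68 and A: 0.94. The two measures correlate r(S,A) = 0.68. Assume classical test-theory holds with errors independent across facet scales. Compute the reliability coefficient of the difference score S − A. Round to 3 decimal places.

Var(S−A) = 1 + 1 − 2·0.68 = 2 − 1.36 = 0.64.
With uncorrelated errors the cross-covariances are all true-score covariance, so they carry over unchanged; only the diagonal terms shrink to ρᵢσᵢ².
True-score variance = [0.68 + 0.94] − 1.36 = 1.62 − 1.36 = 0.26.
Reliability = 0.26 / 0.64 = 0.406.

0.406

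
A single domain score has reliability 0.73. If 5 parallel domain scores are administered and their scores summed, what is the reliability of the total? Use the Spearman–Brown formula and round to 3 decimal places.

ρ_k = kρ / (1 + (k−1)ρ) = 5·0.73 / (1 + 4·0.73) = 3.650 / 3.920 = 0.931.

0.931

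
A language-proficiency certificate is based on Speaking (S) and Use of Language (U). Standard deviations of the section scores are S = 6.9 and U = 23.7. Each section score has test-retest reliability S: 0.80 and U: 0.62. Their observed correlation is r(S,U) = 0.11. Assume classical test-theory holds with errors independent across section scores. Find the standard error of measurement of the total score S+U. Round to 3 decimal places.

Var(total) = 609.3 + 35.9766 = 645.277.
True-score variance = 386.336 + 35.9766 = 422.312, so reliability = 0.6545.
Error variance = 645.277 − 422.312 = 222.964; SEM = √222.964 = 14.932.

14.932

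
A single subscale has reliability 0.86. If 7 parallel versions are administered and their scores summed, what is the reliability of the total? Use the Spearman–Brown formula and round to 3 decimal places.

0.977

ρ_k = kρ / (1 + (k−1)ρ) = 7·0.86 / (1 + 6·0.86) = 6.020 / 6.160 = 0.977.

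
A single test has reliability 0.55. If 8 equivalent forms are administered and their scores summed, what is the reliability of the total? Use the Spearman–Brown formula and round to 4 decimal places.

ρ_k = kρ / (1 + (k−1)ρ) = 8·0.55 / (1 + 7·0.55) = 4.400 / 4.850 = 0.9072.

0.9072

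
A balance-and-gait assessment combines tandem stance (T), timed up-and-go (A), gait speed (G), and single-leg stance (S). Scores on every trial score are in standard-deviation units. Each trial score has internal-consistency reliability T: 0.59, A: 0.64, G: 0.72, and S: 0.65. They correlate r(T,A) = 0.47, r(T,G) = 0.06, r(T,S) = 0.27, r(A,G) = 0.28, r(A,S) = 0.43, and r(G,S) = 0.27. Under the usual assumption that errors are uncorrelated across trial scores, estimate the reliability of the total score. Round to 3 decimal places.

0.815

Var(T+A+G+S) = 4 + 2·[0.47 + 0.06 + 0.27 + 0.28 + 0.43 + 0.27] = 4 + 3.56 = 7.56.
Because errors are independent across components, Cov(Tᵢ,Tⱼ) = Cov(Xᵢ,Xⱼ); the off-diagonal part of the true-score variance is the same as above.
True-score variance = [0.59 + 0.64 + 0.72 + 0.65] + 3.56 = 2.6 + 3.56 = 6.16.
Reliability = 6.16 / 7.56 = 0.815.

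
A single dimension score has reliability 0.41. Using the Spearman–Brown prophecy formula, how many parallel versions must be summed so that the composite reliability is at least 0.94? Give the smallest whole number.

k ≥ ρ*(1−ρ₁)/(ρ₁(1−ρ*)) = 0.94·0.59 / (0.41·0.06) = 22.545.
Smallest integer k = 23.

23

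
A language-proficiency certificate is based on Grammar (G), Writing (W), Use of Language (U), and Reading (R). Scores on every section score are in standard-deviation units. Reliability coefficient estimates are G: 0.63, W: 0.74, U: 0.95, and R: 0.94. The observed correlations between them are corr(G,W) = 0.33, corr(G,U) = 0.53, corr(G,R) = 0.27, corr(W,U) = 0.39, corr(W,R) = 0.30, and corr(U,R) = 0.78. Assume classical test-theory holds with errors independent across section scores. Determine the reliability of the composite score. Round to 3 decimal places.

Var(G+W+U+R) = 4 + 2·[0.33 + 0.53 + 0.27 + 0.39 + 0.30 + 0.78] = 4 + 5.2 = 9.2.
Under uncorrelated errors the observed covariances equal the true-score covariances, so only the own-variance terms attenuate.
True-score variance = [0.63 + 0.74 + 0.95 + 0.94] + 5.2 = 3.26 + 5.2 = 8.46.
Reliability = 8.46 / 9.2 = 0.920.

0.920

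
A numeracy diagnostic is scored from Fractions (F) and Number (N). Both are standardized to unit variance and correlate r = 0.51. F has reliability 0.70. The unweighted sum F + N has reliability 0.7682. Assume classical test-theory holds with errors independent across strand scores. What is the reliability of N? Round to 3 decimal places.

0.600

Var(F+N) = 2 + 2·0.51 = 3.020.
True-score variance = ρ_F + ρ_N + 2·0.51, so 0.7682 = (0.70 + ρ_N + 1.02) / 3.020.
ρ_N = 0.7682·3.020 − 0.70 − 1.02 = 0.600.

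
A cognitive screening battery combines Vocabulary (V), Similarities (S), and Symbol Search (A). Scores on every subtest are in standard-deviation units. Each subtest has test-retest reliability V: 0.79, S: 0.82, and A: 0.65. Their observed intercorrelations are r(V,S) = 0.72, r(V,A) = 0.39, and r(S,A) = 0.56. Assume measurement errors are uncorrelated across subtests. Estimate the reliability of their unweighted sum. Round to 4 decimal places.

0.8833

Var(V+S+A) = 3 + 2·[0.72 + 0.39 + 0.56] = 3 + 3.34 = 6.34.
Because errors are independent across components, Cov(Tᵢ,Tⱼ) = Cov(Xᵢ,Xⱼ); the off-diagonal part of the true-score variance is the same as above.
True-score variance = [0.79 + 0.82 + 0.65] + 3.34 = 2.26 + 3.34 = 5.6.
Reliability = 5.6 / 6.34 = 0.8833.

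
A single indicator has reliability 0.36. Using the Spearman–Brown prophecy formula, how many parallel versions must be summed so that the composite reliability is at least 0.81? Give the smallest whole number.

k ≥ ρ*(1−ρ₁)/(ρ₁(1−ρ*)) = 0.81·0.64 / (0.36·0.19) = 7.579.
Smallest integer k = 8.

8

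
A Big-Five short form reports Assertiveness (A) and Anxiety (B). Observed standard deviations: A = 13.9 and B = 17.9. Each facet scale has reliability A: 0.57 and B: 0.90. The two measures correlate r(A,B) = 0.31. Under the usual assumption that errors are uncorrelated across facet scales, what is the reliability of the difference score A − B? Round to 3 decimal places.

0.680

Var(A−B) = 13.9² + 17.9² − 2·13.9·17.9·0.31 = 513.62 − 154.262 = 359.358.
Under uncorrelated errors the observed covariances equal the true-score covariances, so only the own-variance terms attenuate.
True-score variance = [13.9²·0.57 + 17.9²·0.90] − 154.262 = 398.499 − 154.262 = 244.237.
Reliability = 244.237 / 359.358 = 0.680.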